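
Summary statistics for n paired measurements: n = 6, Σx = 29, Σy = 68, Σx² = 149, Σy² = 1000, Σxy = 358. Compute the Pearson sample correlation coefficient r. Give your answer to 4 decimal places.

Numerator: nΣxy − (Σx)(Σy) = 6·358 − (29)(68) = 176
Denominator: √[(nΣx²−(Σx)²)(nΣy²−(Σy)²)]
  nΣx²−(Σx)² = 6·149 − 841 = 53;  nΣy²−(Σy)² = 6·1000 − 4624 = 1376
  √(53·1376) = √72928 = 270.0518
r = 176 / 270.0518 = 0.6517

0.6517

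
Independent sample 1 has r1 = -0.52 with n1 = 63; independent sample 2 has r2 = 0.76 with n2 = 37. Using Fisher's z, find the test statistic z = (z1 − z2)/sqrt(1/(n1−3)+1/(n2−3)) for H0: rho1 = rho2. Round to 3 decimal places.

-7.326

z1 = atanh(-0.52) = -0.576340,  z2 = atanh(0.76) = 0.996215
SE = √(1/(n1−3) + 1/(n2−3)) = √(1/60 + 1/34) = √(0.0166667 + 0.0294118) = √0.0460785 = 0.214659
z = (z1 − z2)/SE = (-0.576340 − 0.996215) / 0.214659 = -1.572555 / 0.214659 = -7.326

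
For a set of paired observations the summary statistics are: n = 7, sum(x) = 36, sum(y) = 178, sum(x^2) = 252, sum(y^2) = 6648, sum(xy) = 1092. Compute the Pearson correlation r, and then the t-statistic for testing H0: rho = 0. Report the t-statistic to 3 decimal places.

S_xy = nΣxy − ΣxΣy = 7·1092 − 36·178 = 7644 − 6408 = 1236
S_xx = nΣx² − (Σx)² = 7·252 − 36² = 1764 − 1296 = 468
S_yy = nΣy² − (Σy)² = 7·6648 − 178² = 46536 − 31684 = 14852
r = S_xy / √(S_xx·S_yy) = 1236 / √(468·14852) = 1236 / √6950736 = 1236 / 2636.4249 = 0.4688
t = r·√(n−2)/√(1−r²) = 0.4688·√5 / √(1−0.219773) = 1.048269 / 0.883305 = 1.187

1.187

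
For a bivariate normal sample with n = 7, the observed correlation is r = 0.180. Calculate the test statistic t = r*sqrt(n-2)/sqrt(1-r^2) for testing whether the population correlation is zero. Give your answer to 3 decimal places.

t = r·√(n−2) / √(1−r²) with r = 0.180, n = 7
  = 0.180·√5 / √(1 − 0.032400)
  = 0.180·2.236068 / 0.983667
  = 0.402492 / 0.983667 = 0.409

0.409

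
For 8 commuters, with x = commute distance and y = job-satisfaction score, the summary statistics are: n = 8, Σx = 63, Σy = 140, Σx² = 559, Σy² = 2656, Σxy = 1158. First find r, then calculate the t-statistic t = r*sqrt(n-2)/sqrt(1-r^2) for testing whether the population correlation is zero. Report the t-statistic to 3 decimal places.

Numerator: nΣxy − (Σx)(Σy) = 8·1158 − (63)(140) = 444
Denominator: √[(nΣx²−(Σx)²)(nΣy²−(Σy)²)]
  nΣx²−(Σx)² = 8·559 − 3969 = 503;  nΣy²−(Σy)² = 8·2656 − 19600 = 1648
  √(503·1648) = √828944 = 910.4636
r = 444 / 910.4636 = 0.4877
t = r·√(n−2)/√(1−r²) = 0.4877·√6 / √(1−0.237851) = 1.194616 / 0.873011 = 1.368

1.368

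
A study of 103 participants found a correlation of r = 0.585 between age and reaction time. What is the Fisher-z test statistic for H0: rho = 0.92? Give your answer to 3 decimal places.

-9.190

Fisher z: atanh(0.585) = 0.670031, atanh(0.92) = 1.589027
z = (z_r − z_0)·√(n−3) = (0.670031 − 1.589027)·√100 = -0.918996 · 10.000000 = -9.190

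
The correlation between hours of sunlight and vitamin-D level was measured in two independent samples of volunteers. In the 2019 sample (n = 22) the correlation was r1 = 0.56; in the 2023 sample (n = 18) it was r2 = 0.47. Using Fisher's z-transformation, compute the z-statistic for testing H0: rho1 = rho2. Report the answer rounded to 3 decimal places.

Fisher z-transforms: z1 = atanh(0.56) = 0.632833, z2 = atanh(0.47) = 0.510070; difference d = 0.122763
Var(d) = 1/19 + 1/15 = 0.0526316 + 0.0666667 = 0.1192983
z = d/√Var(d) = 0.122763 / √0.1192983 = 0.122763 / 0.345396 = 0.355

0.355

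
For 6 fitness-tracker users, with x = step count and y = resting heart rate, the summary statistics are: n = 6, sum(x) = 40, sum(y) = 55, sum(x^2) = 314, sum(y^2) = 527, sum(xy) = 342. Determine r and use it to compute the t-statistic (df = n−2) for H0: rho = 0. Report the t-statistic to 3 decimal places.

S_xy = nΣxy − ΣxΣy = 6·342 − 40·55 = 2052 − 2200 = -148
S_xx = nΣx² − (Σx)² = 6·314 − 40² = 1884 − 1600 = 284
S_yy = nΣy² − (Σy)² = 6·527 − 55² = 3162 − 3025 = 137
r = S_xy / √(S_xx·S_yy) = -148 / √(284·137) = -148 / √38908 = -148 / 197.2511 = -0.7503
t = r·√(n−2)/√(1−r²) = -0.7503·√4 / √(1−0.562950) = -1.500600 / 0.661098 = -2.270

-2.270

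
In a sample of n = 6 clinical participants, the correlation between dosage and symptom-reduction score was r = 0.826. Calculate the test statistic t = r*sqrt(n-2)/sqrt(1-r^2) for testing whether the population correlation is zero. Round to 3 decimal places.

2.931

1 − r² = 1 − 0.682276 = 0.317724;  √(1−r²) = 0.563670
√(n−2) = √4 = 2.000000
t = r·√(n−2)/√(1−r²) = 0.826 · 2.000000 / 0.563670 = 2.931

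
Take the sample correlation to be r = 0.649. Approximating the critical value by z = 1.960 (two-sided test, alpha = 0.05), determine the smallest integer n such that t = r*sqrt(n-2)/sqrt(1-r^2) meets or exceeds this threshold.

Need r·√(n−2)/√(1−r²) ≥ 1.960
√(n−2) ≥ 1.960·√(1−0.421201) / 0.649 = 1.960·0.760788 / 0.649 = 2.2976
n−2 ≥ 5.2790  ⇒  n ≥ 7.2790
Smallest integer n = 8

8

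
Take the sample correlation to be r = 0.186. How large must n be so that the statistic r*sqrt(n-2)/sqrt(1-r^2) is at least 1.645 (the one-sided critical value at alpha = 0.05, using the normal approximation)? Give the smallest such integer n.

Need r·√(n−2)/√(1−r²) ≥ 1.645
√(n−2) ≥ 1.645·√(1−0.034596) / 0.186 = 1.645·0.982550 / 0.186 = 8.6898
n−2 ≥ 75.5126  ⇒  n ≥ 77.5126
Smallest integer n = 78

78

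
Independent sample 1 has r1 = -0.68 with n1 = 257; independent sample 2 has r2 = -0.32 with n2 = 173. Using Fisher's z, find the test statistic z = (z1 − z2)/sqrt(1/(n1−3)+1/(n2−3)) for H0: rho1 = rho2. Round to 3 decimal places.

-5.020

z1 = atanh(-0.68) = -0.829114,  z2 = atanh(-0.32) = -0.331647
SE = √(1/(n1−3) + 1/(n2−3)) = √(1/254 + 1/170) = √(0.0039370 + 0.0058824) = √0.0098194 = 0.099093
z = (z1 − z2)/SE = (-0.829114 − (-0.331647)) / 0.099093 = -0.497467 / 0.099093 = -5.020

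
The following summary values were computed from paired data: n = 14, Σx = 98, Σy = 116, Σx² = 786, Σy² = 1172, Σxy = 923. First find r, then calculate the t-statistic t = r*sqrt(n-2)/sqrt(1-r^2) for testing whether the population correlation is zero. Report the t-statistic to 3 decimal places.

4.107

Numerator: nΣxy − (Σx)(Σy) = 14·923 − (98)(116) = 1554
Denominator: √[(nΣx²−(Σx)²)(nΣy²−(Σy)²)]
  nΣx²−(Σx)² = 14·786 − 9604 = 1400;  nΣy²−(Σy)² = 14·1172 − 13456 = 2952
  √(1400·2952) = √4132800 = 2032.9289
r = 1554 / 2032.9289 = 0.7644
t = r·√(n−2)/√(1−r²) = 0.7644·√12 / √(1−0.584307) = 2.647959 / 0.644743 = 4.107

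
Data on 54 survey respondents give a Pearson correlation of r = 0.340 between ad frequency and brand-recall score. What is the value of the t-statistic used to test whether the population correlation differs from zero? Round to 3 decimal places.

2.607

t = r·√(n−2) / √(1−r²) with r = 0.340, n = 54
  = 0.340·√52 / √(1 − 0.115600)
  = 0.340·7.211103 / 0.940425
  = 2.451775 / 0.940425 = 2.607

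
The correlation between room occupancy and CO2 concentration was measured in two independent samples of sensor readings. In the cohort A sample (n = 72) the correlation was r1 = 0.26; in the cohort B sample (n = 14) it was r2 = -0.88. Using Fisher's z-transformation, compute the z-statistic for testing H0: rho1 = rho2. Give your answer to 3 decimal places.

z1 = atanh(0.26) = 0.266108,  z2 = atanh(-0.88) = -1.375768
SE = √(1/(n1−3) + 1/(n2−3)) = √(1/69 + 1/11) = √(0.0144928 + 0.0909091) = √0.1054019 = 0.324657
z = (z1 − z2)/SE = (0.266108 − (-1.375768)) / 0.324657 = 1.641876 / 0.324657 = 5.057

5.057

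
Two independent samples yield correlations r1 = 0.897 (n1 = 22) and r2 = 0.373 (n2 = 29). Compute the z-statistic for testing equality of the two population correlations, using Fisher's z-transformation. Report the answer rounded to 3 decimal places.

3.528

Fisher z-transforms: z1 = atanh(0.897) = 1.456650, z2 = atanh(0.373) = 0.391903; difference d = 1.064747
Var(d) = 1/19 + 1/26 = 0.0526316 + 0.0384615 = 0.0910931
z = d/√Var(d) = 1.064747 / √0.0910931 = 1.064747 / 0.301816 = 3.528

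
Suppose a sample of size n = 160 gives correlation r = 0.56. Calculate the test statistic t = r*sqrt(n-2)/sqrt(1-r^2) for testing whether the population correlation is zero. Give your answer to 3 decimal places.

8.496

t = r·√(n−2) / √(1−r²) with r = 0.56, n = 160
  = 0.56·√158 / √(1 − 0.3136)
  = 0.56·12.569805 / 0.828493
  = 7.039091 / 0.828493 = 8.496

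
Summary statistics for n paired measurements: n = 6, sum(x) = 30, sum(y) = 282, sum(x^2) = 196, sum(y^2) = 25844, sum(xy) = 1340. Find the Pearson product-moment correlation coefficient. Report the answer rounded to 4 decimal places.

-0.0920

Numerator: nΣxy − (Σx)(Σy) = 6·1340 − (30)(282) = -420
Denominator: √[(nΣx²−(Σx)²)(nΣy²−(Σy)²)]
  nΣx²−(Σx)² = 6·196 − 900 = 276;  nΣy²−(Σy)² = 6·25844 − 79524 = 75540
  √(276·75540) = √20849040 = 4566.0749
r = -420 / 4566.0749 = -0.0920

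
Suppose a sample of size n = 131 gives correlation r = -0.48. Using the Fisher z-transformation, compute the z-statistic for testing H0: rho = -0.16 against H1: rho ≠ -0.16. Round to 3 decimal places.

-4.091

z_r = atanh(-0.48) = -0.522984,  z_0 = atanh(-0.16) = -0.161387
SE = 1/√(n−3) = 1/√128 = 0.088388
z = (z_r − z_0)/SE = (-0.522984 − (-0.161387)) / 0.088388 = -0.361597 / 0.088388 = -4.091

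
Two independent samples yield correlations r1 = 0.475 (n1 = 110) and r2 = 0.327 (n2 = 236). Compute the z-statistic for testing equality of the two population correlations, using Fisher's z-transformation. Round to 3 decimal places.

z1 = atanh(0.475) = 0.516508,  z2 = atanh(0.327) = 0.339465
SE = √(1/(n1−3) + 1/(n2−3)) = √(1/107 + 1/233) = √(0.0093458 + 0.0042918) = √0.0136376 = 0.116780
z = (z1 − z2)/SE = (0.516508 − 0.339465) / 0.116780 = 0.177043 / 0.116780 = 1.516

1.516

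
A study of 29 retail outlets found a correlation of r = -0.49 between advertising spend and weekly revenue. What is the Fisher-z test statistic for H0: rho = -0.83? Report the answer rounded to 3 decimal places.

z_r = atanh(-0.49) = -0.536060,  z_0 = atanh(-0.83) = -1.188136
SE = 1/√(n−3) = 1/√26 = 0.196116
z = (z_r − z_0)/SE = (-0.536060 − (-1.188136)) / 0.196116 = 0.652076 / 0.196116 = 3.325

3.325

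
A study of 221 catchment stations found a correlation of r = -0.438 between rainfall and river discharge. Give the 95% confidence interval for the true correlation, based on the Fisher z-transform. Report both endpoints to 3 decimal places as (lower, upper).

z_r = atanh(-0.438) = -0.469753;  SE = 1/√(n−3) = 1/√218 = 0.067729
z-limits: -0.469753 ± 1.960·0.067729 = -0.469753 ± 0.132749 = [-0.602502, -0.337004]
ρ-limits: (tanh -0.602502, tanh -0.337004) = (-0.539, -0.325)

(-0.539, -0.325)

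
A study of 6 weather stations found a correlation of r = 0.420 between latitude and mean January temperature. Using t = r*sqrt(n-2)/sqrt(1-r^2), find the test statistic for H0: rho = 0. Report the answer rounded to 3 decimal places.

0.926

t = r·√(n−2) / √(1−r²) with r = 0.420, n = 6
  = 0.420·√4 / √(1 − 0.176400)
  = 0.420·2.000000 / 0.907524
  = 0.840000 / 0.907524 = 0.926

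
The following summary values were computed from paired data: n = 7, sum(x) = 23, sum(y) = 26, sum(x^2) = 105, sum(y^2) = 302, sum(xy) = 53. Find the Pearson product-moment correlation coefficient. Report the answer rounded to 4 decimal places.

S_xy = nΣxy − ΣxΣy = 7·53 − 23·26 = 371 − 598 = -227
S_xx = nΣx² − (Σx)² = 7·105 − 23² = 735 − 529 = 206
S_yy = nΣy² − (Σy)² = 7·302 − 26² = 2114 − 676 = 1438
r = S_xy / √(S_xx·S_yy) = -227 / √(206·1438) = -227 / √296228 = -227 / 544.2683 = -0.4171

-0.4171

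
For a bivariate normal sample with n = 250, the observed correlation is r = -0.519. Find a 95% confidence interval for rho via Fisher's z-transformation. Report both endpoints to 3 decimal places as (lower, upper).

z_r = atanh(-0.519) = -0.574970;  SE = 1/√(n−3) = 1/√247 = 0.063628
z-limits: -0.574970 ± 1.960·0.063628 = -0.574970 ± 0.124711 = [-0.699681, -0.450259]
ρ-limits: (tanh -0.699681, tanh -0.450259) = (-0.604, -0.422)

(-0.604, -0.422)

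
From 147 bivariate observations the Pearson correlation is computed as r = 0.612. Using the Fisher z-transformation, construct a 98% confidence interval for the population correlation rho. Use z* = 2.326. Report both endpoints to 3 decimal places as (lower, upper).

(0.476, 0.719)

Fisher z: z_r = atanh(r) = ½·ln((1+0.612)/(1−0.612)) = 0.712113
SE(z) = 1/√(n−3) = 1/√144 = 0.083333
98% ⇒ z* = 2.326; margin = 2.326·0.083333 = 0.193833
CI on z-scale: (0.518280, 0.905946)
Back-transform: tanh(0.518280) = 0.476371, tanh(0.905946) = 0.719181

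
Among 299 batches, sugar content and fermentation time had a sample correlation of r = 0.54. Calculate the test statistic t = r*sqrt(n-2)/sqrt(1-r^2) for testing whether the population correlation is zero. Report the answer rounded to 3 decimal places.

11.057

t = r·√(n−2) / √(1−r²) with r = 0.54, n = 299
  = 0.54·√297 / √(1 − 0.2916)
  = 0.54·17.233688 / 0.841665
  = 9.306192 / 0.841665 = 11.057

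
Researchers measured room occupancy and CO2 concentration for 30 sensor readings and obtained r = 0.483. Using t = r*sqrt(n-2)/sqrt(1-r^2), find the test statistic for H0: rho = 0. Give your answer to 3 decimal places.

1 − r² = 1 − 0.233289 = 0.766711;  √(1−r²) = 0.875620
√(n−2) = √28 = 5.291503
t = r·√(n−2)/√(1−r²) = 0.483 · 5.291503 / 0.875620 = 2.919

2.919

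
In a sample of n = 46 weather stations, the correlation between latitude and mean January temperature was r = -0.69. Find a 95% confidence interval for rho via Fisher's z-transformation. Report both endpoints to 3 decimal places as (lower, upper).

z_r = atanh(-0.69) = -0.847956;  SE = 1/√(n−3) = 1/√43 = 0.152499
z-limits: -0.847956 ± 1.960·0.152499 = -0.847956 ± 0.298898 = [-1.146854, -0.549058]
ρ-limits: (tanh -1.146854, tanh -0.549058) = (-0.817, -0.500)

(-0.817, -0.500)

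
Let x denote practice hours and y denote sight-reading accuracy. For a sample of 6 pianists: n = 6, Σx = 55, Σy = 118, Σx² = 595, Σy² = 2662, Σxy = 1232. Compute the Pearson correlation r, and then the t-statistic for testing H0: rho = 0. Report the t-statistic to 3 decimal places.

3.280

S_xy = nΣxy − ΣxΣy = 6·1232 − 55·118 = 7392 − 6490 = 902
S_xx = nΣx² − (Σx)² = 6·595 − 55² = 3570 − 3025 = 545
S_yy = nΣy² − (Σy)² = 6·2662 − 118² = 15972 − 13924 = 2048
r = S_xy / √(S_xx·S_yy) = 902 / √(545·2048) = 902 / √1116160 = 902 / 1056.4847 = 0.8538
t = r·√(n−2)/√(1−r²) = 0.8538·√4 / √(1−0.728974) = 1.707600 / 0.520602 = 3.280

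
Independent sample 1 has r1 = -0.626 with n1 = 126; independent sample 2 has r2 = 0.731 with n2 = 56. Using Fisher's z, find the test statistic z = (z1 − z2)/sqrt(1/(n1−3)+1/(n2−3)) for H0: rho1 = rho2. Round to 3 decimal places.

-10.137

Fisher z-transforms: z1 = atanh(-0.626) = -0.734811, z2 = atanh(0.731) = 0.930872; difference d = -1.665683
Var(d) = 1/123 + 1/53 = 0.0081301 + 0.0188679 = 0.0269980
z = d/√Var(d) = -1.665683 / √0.0269980 = -1.665683 / 0.164311 = -10.137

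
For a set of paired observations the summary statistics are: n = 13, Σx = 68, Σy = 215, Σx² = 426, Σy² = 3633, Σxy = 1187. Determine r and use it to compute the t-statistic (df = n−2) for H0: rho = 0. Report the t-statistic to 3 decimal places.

Numerator: nΣxy − (Σx)(Σy) = 13·1187 − (68)(215) = 811
Denominator: √[(nΣx²−(Σx)²)(nΣy²−(Σy)²)]
  nΣx²−(Σx)² = 13·426 − 4624 = 914;  nΣy²−(Σy)² = 13·3633 − 46225 = 1004
  √(914·1004) = √917656 = 957.9436
r = 811 / 957.9436 = 0.8466
t = r·√(n−2)/√(1−r²) = 0.8466·√11 / √(1−0.716732) = 2.807855 / 0.532229 = 5.276

5.276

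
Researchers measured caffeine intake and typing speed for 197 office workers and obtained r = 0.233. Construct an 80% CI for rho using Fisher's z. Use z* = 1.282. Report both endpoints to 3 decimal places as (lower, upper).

Fisher z: z_r = atanh(r) = ½·ln((1+0.233)/(1−0.233)) = 0.237359
SE(z) = 1/√(n−3) = 1/√194 = 0.071796
80% ⇒ z* = 1.282; margin = 1.282·0.071796 = 0.092042
CI on z-scale: (0.145317, 0.329401)
Back-transform: tanh(0.145317) = 0.144303, tanh(0.329401) = 0.317982

(0.144, 0.318)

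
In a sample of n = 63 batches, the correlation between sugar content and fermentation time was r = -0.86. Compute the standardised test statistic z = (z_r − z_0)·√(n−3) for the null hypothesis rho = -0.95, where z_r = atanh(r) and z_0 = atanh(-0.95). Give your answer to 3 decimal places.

z_r = atanh(-0.86) = -1.293345,  z_0 = atanh(-0.95) = -1.831781
SE = 1/√(n−3) = 1/√60 = 0.129099
z = (z_r − z_0)/SE = (-1.293345 − (-1.831781)) / 0.129099 = 0.538436 / 0.129099 = 4.171

4.171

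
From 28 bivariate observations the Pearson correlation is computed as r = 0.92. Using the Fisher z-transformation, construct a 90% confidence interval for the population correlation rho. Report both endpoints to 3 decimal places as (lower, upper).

(0.851, 0.958)

Fisher z: z_r = atanh(r) = ½·ln((1+0.92)/(1−0.92)) = 1.589027
SE(z) = 1/√(n−3) = 1/√25 = 0.200000
90% ⇒ z* = 1.645; margin = 1.645·0.200000 = 0.329000
CI on z-scale: (1.260027, 1.918027)
Back-transform: tanh(1.260027) = 0.851072, tanh(1.918027) = 0.957754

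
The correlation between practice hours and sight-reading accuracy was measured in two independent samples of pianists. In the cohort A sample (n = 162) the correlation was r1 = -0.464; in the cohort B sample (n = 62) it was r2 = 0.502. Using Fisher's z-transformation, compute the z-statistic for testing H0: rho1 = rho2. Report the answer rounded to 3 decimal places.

Fisher z-transforms: z1 = atanh(-0.464) = -0.502397, z2 = atanh(0.502) = 0.551976; difference d = -1.054373
Var(d) = 1/159 + 1/59 = 0.0062893 + 0.0169492 = 0.0232385
z = d/√Var(d) = -1.054373 / √0.0232385 = -1.054373 / 0.152442 = -6.917

-6.917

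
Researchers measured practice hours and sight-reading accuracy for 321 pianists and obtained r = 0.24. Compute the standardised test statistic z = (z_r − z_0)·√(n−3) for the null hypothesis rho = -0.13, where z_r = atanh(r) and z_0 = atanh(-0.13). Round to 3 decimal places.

6.696

Fisher z: atanh(0.24) = 0.244774, atanh(-0.13) = -0.130740
z = (z_r − z_0)·√(n−3) = (0.244774 − (-0.130740))·√318 = 0.375514 · 17.832555 = 6.696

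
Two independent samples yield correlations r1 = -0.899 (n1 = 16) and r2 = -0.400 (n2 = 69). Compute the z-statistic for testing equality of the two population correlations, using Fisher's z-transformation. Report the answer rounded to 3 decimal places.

z1 = atanh(-0.899) = -1.466981,  z2 = atanh(-0.400) = -0.423649
SE = √(1/(n1−3) + 1/(n2−3)) = √(1/13 + 1/66) = √(0.0769231 + 0.0151515) = √0.0920746 = 0.303438
z = (z1 − z2)/SE = (-1.466981 − (-0.423649)) / 0.303438 = -1.043332 / 0.303438 = -3.438

-3.438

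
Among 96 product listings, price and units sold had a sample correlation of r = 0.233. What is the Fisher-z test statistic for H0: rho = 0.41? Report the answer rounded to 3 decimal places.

Fisher z: atanh(0.233) = 0.237359, atanh(0.41) = 0.435611
z = (z_r − z_0)·√(n−3) = (0.237359 − 0.435611)·√93 = -0.198252 · 9.643651 = -1.912

-1.912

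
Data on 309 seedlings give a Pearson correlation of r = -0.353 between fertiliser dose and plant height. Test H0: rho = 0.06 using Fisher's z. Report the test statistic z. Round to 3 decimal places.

-7.503

z_r = atanh(-0.353) = -0.368867,  z_0 = atanh(0.06) = 0.060072
SE = 1/√(n−3) = 1/√306 = 0.057166
z = (z_r − z_0)/SE = (-0.368867 − 0.060072) / 0.057166 = -0.428939 / 0.057166 = -7.503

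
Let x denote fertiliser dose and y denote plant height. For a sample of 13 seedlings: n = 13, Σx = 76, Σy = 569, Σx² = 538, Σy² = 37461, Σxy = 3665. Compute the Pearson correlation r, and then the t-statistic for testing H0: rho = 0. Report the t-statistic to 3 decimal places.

S_xy = nΣxy − ΣxΣy = 13·3665 − 76·569 = 47645 − 43244 = 4401
S_xx = nΣx² − (Σx)² = 13·538 − 76² = 6994 − 5776 = 1218
S_yy = nΣy² − (Σy)² = 13·37461 − 569² = 486993 − 323761 = 163232
r = S_xy / √(S_xx·S_yy) = 4401 / √(1218·163232) = 4401 / √198816576 = 4401 / 14100.2332 = 0.3121
t = r·√(n−2)/√(1−r²) = 0.3121·√11 / √(1−0.097406) = 1.035119 / 0.950049 = 1.090

1.090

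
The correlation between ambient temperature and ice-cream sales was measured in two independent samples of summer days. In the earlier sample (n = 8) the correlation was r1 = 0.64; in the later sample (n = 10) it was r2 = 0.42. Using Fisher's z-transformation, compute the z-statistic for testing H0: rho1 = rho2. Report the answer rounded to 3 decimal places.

0.530

z1 = atanh(0.64) = 0.758174,  z2 = atanh(0.42) = 0.447692
SE = √(1/(n1−3) + 1/(n2−3)) = √(1/5 + 1/7) = √(0.2000000 + 0.1428571) = √0.3428571 = 0.585540
z = (z1 − z2)/SE = (0.758174 − 0.447692) / 0.585540 = 0.310482 / 0.585540 = 0.530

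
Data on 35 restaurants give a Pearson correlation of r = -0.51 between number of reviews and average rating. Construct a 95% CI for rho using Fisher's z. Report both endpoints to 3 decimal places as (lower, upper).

Fisher z: z_r = atanh(r) = ½·ln((1+(-0.51))/(1−(-0.51))) = -0.562730
SE(z) = 1/√(n−3) = 1/√32 = 0.176777
95% ⇒ z* = 1.960; margin = 1.960·0.176777 = 0.346483
CI on z-scale: (-0.909213, -0.216247)
Back-transform: tanh(-0.909213) = -0.720754, tanh(-0.216247) = -0.212938

(-0.721, -0.213)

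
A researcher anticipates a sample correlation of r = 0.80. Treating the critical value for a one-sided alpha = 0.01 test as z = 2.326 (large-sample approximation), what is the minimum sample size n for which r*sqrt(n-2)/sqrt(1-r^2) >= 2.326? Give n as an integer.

r√(n−2)/√(1−r²) ≥ 2.326  ⇔  n−2 ≥ (2.326)²·(1−r²)/r²
(1−r²)/r² = (1−0.6400)/0.6400 = 0.5625
n ≥ 2 + 5.410276·0.5625 = 2 + 3.0433 = 5.0433
⌈5.0433⌉ = 6

6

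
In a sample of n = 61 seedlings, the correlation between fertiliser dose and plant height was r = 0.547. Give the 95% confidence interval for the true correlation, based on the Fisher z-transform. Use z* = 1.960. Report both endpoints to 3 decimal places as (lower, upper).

(0.342, 0.702)

z_r = atanh(0.547) = 0.614090;  SE = 1/√(n−3) = 1/√58 = 0.131306
z-limits: 0.614090 ± 1.960·0.131306 = 0.614090 ± 0.257360 = [0.356730, 0.871450]
ρ-limits: (tanh 0.356730, tanh 0.871450) = (0.342, 0.702)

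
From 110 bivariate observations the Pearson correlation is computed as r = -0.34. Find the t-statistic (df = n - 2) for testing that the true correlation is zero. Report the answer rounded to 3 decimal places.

t = r·√(n−2) / √(1−r²) with r = -0.34, n = 110
  = -0.34·√108 / √(1 − 0.1156)
  = -0.34·10.392305 / 0.940425
  = -3.533384 / 0.940425 = -3.757

-3.757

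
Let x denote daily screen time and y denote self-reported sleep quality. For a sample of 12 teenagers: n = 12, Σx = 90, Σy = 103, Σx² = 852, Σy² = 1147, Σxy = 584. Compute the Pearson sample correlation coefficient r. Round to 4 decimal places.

-0.8738

Numerator: nΣxy − (Σx)(Σy) = 12·584 − (90)(103) = -2262
Denominator: √[(nΣx²−(Σx)²)(nΣy²−(Σy)²)]
  nΣx²−(Σx)² = 12·852 − 8100 = 2124;  nΣy²−(Σy)² = 12·1147 − 10609 = 3155
  √(2124·3155) = √6701220 = 2588.6715
r = -2262 / 2588.6715 = -0.8738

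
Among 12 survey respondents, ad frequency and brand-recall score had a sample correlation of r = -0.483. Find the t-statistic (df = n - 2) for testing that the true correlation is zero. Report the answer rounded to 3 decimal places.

1 − r² = 1 − 0.233289 = 0.766711;  √(1−r²) = 0.875620
√(n−2) = √10 = 3.162278
t = r·√(n−2)/√(1−r²) = -0.483 · 3.162278 / 0.875620 = -1.744

-1.744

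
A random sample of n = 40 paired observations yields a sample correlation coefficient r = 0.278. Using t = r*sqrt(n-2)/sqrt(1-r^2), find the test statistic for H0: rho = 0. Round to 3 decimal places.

1.784

t = r·√(n−2) / √(1−r²) with r = 0.278, n = 40
  = 0.278·√38 / √(1 − 0.077284)
  = 0.278·6.164414 / 0.960581
  = 1.713707 / 0.960581 = 1.784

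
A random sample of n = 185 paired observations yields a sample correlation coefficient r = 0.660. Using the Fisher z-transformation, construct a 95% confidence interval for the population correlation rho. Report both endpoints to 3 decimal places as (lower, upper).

z_r = atanh(0.660) = 0.792814;  SE = 1/√(n−3) = 1/√182 = 0.074125
z-limits: 0.792814 ± 1.960·0.074125 = 0.792814 ± 0.145285 = [0.647529, 0.938099]
ρ-limits: (tanh 0.647529, tanh 0.938099) = (0.570, 0.734)

(0.570, 0.734)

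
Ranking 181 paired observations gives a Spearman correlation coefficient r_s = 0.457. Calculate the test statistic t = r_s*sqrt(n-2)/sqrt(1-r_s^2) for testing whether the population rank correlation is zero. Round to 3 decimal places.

t = r_s·√(n−2) / √(1−r_s²) with r_s = 0.457, n = 181
  = 0.457·√179 / √(1 − 0.208849)
  = 0.457·13.379088 / 0.889467
  = 6.114243 / 0.889467 = 6.874

6.874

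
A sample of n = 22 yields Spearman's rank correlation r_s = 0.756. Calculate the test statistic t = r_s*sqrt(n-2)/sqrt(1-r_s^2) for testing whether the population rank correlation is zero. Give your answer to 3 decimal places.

t = r_s·√(n−2) / √(1−r_s²) with r_s = 0.756, n = 22
  = 0.756·√20 / √(1 − 0.571536)
  = 0.756·4.472136 / 0.654572
  = 3.380935 / 0.654572 = 5.165

5.165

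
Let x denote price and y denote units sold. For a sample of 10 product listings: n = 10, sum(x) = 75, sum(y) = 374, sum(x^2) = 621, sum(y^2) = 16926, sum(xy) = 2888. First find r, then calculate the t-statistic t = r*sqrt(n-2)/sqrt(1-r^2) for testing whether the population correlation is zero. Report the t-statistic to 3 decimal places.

0.578

Numerator: nΣxy − (Σx)(Σy) = 10·2888 − (75)(374) = 830
Denominator: √[(nΣx²−(Σx)²)(nΣy²−(Σy)²)]
  nΣx²−(Σx)² = 10·621 − 5625 = 585;  nΣy²−(Σy)² = 10·16926 − 139876 = 29384
  √(585·29384) = √17189640 = 4146.0391
r = 830 / 4146.0391 = 0.2002
t = r·√(n−2)/√(1−r²) = 0.2002·√8 / √(1−0.040080) = 0.566251 / 0.979755 = 0.578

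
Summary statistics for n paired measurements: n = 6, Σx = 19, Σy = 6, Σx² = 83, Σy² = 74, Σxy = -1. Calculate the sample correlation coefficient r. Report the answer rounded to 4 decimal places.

-0.5076

S_xy = nΣxy − ΣxΣy = 6·(-1) − 19·6 = -6 − 114 = -120
S_xx = nΣx² − (Σx)² = 6·83 − 19² = 498 − 361 = 137
S_yy = nΣy² − (Σy)² = 6·74 − 6² = 444 − 36 = 408
r = S_xy / √(S_xx·S_yy) = -120 / √(137·408) = -120 / √55896 = -120 / 236.4233 = -0.5076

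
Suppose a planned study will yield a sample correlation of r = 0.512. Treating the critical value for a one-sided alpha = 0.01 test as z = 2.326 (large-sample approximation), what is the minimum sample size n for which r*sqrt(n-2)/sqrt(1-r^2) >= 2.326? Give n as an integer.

18

r√(n−2)/√(1−r²) ≥ 2.326  ⇔  n−2 ≥ (2.326)²·(1−r²)/r²
(1−r²)/r² = (1−0.262144)/0.262144 = 2.8147
n ≥ 2 + 5.410276·2.8147 = 2 + 15.2283 = 17.2283
⌈17.2283⌉ = 18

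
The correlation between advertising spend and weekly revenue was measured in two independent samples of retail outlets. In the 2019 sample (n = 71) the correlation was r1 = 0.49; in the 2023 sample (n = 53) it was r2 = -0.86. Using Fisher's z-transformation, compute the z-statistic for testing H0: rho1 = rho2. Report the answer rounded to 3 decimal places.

9.820

Fisher z-transforms: z1 = atanh(0.49) = 0.536060, z2 = atanh(-0.86) = -1.293345; difference d = 1.829405
Var(d) = 1/68 + 1/50 = 0.0147059 + 0.0200000 = 0.0347059
z = d/√Var(d) = 1.829405 / √0.0347059 = 1.829405 / 0.186295 = 9.820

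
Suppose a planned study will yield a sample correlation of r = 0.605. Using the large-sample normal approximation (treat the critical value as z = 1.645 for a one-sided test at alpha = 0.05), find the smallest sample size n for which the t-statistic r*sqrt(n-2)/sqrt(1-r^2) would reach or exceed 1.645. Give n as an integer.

r√(n−2)/√(1−r²) ≥ 1.645  ⇔  n−2 ≥ (1.645)²·(1−r²)/r²
(1−r²)/r² = (1−0.366025)/0.366025 = 1.7321
n ≥ 2 + 2.706025·1.7321 = 2 + 4.6871 = 6.6871
⌈6.6871⌉ = 7

7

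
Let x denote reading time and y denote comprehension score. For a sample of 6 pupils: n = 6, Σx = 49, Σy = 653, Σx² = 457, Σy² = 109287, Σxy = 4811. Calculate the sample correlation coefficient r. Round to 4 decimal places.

-0.3541

Numerator: nΣxy − (Σx)(Σy) = 6·4811 − (49)(653) = -3131
Denominator: √[(nΣx²−(Σx)²)(nΣy²−(Σy)²)]
  nΣx²−(Σx)² = 6·457 − 2401 = 341;  nΣy²−(Σy)² = 6·109287 − 426409 = 229313
  √(341·229313) = √78195733 = 8842.8351
r = -3131 / 8842.8351 = -0.3541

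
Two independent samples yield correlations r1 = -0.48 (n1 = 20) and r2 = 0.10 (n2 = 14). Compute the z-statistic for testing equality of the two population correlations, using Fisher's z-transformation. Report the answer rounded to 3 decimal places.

z1 = atanh(-0.48) = -0.522984,  z2 = atanh(0.10) = 0.100335
SE = √(1/(n1−3) + 1/(n2−3)) = √(1/17 + 1/11) = √(0.0588235 + 0.0909091) = √0.1497326 = 0.386953
z = (z1 − z2)/SE = (-0.522984 − 0.100335) / 0.386953 = -0.623319 / 0.386953 = -1.611

-1.611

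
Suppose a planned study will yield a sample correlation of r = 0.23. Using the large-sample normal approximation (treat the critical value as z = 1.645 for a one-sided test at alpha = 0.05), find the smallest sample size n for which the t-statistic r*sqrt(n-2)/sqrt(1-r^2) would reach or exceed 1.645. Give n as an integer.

r√(n−2)/√(1−r²) ≥ 1.645  ⇔  n−2 ≥ (1.645)²·(1−r²)/r²
(1−r²)/r² = (1−0.0529)/0.0529 = 17.9036
n ≥ 2 + 2.706025·17.9036 = 2 + 48.4476 = 50.4476
⌈50.4476⌉ = 51

51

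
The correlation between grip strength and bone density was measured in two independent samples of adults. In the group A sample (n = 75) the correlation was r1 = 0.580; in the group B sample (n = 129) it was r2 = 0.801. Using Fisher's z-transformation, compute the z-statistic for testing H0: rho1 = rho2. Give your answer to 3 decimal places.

-2.971

Fisher z-transforms: z1 = atanh(0.580) = 0.662463, z2 = atanh(0.801) = 1.101396; difference d = -0.438933
Var(d) = 1/72 + 1/126 = 0.0138889 + 0.0079365 = 0.0218254
z = d/√Var(d) = -0.438933 / √0.0218254 = -0.438933 / 0.147734 = -2.971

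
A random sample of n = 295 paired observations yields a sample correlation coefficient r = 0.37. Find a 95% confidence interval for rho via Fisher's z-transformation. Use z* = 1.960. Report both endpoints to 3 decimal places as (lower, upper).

Fisher z: z_r = atanh(r) = ½·ln((1+0.37)/(1−0.37)) = 0.388423
SE(z) = 1/√(n−3) = 1/√292 = 0.058521
95% ⇒ z* = 1.960; margin = 1.960·0.058521 = 0.114701
CI on z-scale: (0.273722, 0.503124)
Back-transform: tanh(0.273722) = 0.267085, tanh(0.503124) = 0.464570

(0.267, 0.465)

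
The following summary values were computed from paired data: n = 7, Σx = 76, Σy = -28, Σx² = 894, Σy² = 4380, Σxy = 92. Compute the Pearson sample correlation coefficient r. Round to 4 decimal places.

0.7305

S_xy = nΣxy − ΣxΣy = 7·92 − 76·(-28) = 644 − (-2128) = 2772
S_xx = nΣx² − (Σx)² = 7·894 − 76² = 6258 − 5776 = 482
S_yy = nΣy² − (Σy)² = 7·4380 − (-28)² = 30660 − 784 = 29876
r = S_xy / √(S_xx·S_yy) = 2772 / √(482·29876) = 2772 / √14400232 = 2772 / 3794.7638 = 0.7305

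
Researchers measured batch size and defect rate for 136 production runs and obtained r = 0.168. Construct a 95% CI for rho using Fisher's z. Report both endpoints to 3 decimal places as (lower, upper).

z_r = atanh(0.168) = 0.169608;  SE = 1/√(n−3) = 1/√133 = 0.086711
z-limits: 0.169608 ± 1.960·0.086711 = 0.169608 ± 0.169954 = [-0.000346, 0.339562]
ρ-limits: (tanh -0.000346, tanh 0.339562) = (0.000, 0.327)

(0.000, 0.327)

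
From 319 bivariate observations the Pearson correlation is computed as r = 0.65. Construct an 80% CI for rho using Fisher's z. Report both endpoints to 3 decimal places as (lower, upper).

(0.606, 0.690)

Fisher z: z_r = atanh(r) = ½·ln((1+0.65)/(1−0.65)) = 0.775299
SE(z) = 1/√(n−3) = 1/√316 = 0.056254
80% ⇒ z* = 1.282; margin = 1.282·0.056254 = 0.072118
CI on z-scale: (0.703181, 0.847417)
Back-transform: tanh(0.703181) = 0.606383, tanh(0.847417) = 0.689718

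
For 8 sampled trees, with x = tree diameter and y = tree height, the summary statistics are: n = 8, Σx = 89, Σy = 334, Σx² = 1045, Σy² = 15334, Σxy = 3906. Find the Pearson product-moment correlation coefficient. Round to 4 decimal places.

0.6890

S_xy = nΣxy − ΣxΣy = 8·3906 − 89·334 = 31248 − 29726 = 1522
S_xx = nΣx² − (Σx)² = 8·1045 − 89² = 8360 − 7921 = 439
S_yy = nΣy² − (Σy)² = 8·15334 − 334² = 122672 − 111556 = 11116
r = S_xy / √(S_xx·S_yy) = 1522 / √(439·11116) = 1522 / √4879924 = 1522 / 2209.0550 = 0.6890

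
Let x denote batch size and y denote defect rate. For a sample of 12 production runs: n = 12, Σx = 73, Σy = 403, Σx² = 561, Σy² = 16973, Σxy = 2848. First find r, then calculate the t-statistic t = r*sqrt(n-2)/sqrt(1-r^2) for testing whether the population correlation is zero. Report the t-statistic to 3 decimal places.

Numerator: nΣxy − (Σx)(Σy) = 12·2848 − (73)(403) = 4757
Denominator: √[(nΣx²−(Σx)²)(nΣy²−(Σy)²)]
  nΣx²−(Σx)² = 12·561 − 5329 = 1403;  nΣy²−(Σy)² = 12·16973 − 162409 = 41267
  √(1403·41267) = √57897601 = 7609.0473
r = 4757 / 7609.0473 = 0.6252
t = r·√(n−2)/√(1−r²) = 0.6252·√10 / √(1−0.390875) = 1.977056 / 0.780465 = 2.533

2.533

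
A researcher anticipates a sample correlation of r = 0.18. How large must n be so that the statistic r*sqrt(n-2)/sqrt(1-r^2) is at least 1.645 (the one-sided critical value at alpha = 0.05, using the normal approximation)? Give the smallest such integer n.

r√(n−2)/√(1−r²) ≥ 1.645  ⇔  n−2 ≥ (1.645)²·(1−r²)/r²
(1−r²)/r² = (1−0.0324)/0.0324 = 29.8642
n ≥ 2 + 2.706025·29.8642 = 2 + 80.8133 = 82.8133
⌈82.8133⌉ = 83

83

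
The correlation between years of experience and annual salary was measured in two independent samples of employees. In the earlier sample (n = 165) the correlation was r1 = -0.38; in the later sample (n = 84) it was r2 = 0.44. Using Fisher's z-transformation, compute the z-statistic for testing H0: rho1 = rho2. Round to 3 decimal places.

-6.410

z1 = atanh(-0.38) = -0.400060,  z2 = atanh(0.44) = 0.472231
SE = √(1/(n1−3) + 1/(n2−3)) = √(1/162 + 1/81) = √(0.0061728 + 0.0123457) = √0.0185185 = 0.136083
z = (z1 − z2)/SE = (-0.400060 − 0.472231) / 0.136083 = -0.872291 / 0.136083 = -6.410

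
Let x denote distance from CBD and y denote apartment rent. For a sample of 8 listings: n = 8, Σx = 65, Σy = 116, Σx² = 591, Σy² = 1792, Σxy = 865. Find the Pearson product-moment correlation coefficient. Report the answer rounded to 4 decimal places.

-0.9319

Numerator: nΣxy − (Σx)(Σy) = 8·865 − (65)(116) = -620
Denominator: √[(nΣx²−(Σx)²)(nΣy²−(Σy)²)]
  nΣx²−(Σx)² = 8·591 − 4225 = 503;  nΣy²−(Σy)² = 8·1792 − 13456 = 880
  √(503·880) = √442640 = 665.3120
r = -620 / 665.3120 = -0.9319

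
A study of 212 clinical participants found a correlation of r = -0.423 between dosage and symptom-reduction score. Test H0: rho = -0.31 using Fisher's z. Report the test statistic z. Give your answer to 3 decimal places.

z_r = atanh(-0.423) = -0.451340,  z_0 = atanh(-0.31) = -0.320545
SE = 1/√(n−3) = 1/√209 = 0.069171
z = (z_r − z_0)/SE = (-0.451340 − (-0.320545)) / 0.069171 = -0.130795 / 0.069171 = -1.891

-1.891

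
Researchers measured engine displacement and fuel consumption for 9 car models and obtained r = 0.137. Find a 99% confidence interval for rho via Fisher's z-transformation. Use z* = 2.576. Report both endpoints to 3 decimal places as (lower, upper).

(-0.723, 0.830)

Fisher z: z_r = atanh(r) = ½·ln((1+0.137)/(1−0.137)) = 0.137867
SE(z) = 1/√(n−3) = 1/√6 = 0.408248
99% ⇒ z* = 2.576; margin = 2.576·0.408248 = 1.051647
CI on z-scale: (-0.913780, 1.189514)
Back-transform: tanh(-0.913780) = -0.722942, tanh(1.189514) = 0.830428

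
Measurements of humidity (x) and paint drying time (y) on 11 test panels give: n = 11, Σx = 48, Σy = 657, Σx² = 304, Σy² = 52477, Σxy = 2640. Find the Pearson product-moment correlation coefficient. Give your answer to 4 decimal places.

S_xy = nΣxy − ΣxΣy = 11·2640 − 48·657 = 29040 − 31536 = -2496
S_xx = nΣx² − (Σx)² = 11·304 − 48² = 3344 − 2304 = 1040
S_yy = nΣy² − (Σy)² = 11·52477 − 657² = 577247 − 431649 = 145598
r = S_xy / √(S_xx·S_yy) = -2496 / √(1040·145598) = -2496 / √151421920 = -2496 / 12305.3614 = -0.2028

-0.2028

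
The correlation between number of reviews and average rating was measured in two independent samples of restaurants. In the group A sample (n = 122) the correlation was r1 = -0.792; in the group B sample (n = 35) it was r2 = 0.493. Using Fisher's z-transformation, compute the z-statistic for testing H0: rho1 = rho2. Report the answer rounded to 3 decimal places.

z1 = atanh(-0.792) = -1.076775,  z2 = atanh(0.493) = 0.540016
SE = √(1/(n1−3) + 1/(n2−3)) = √(1/119 + 1/32) = √(0.0084034 + 0.0312500) = √0.0396534 = 0.199132
z = (z1 − z2)/SE = (-1.076775 − 0.540016) / 0.199132 = -1.616791 / 0.199132 = -8.119

-8.119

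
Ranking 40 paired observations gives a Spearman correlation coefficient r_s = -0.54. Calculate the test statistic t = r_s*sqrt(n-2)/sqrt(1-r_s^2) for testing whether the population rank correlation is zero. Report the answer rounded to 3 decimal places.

1 − r_s² = 1 − 0.2916 = 0.7084;  √(1−r_s²) = 0.841665
√(n−2) = √38 = 6.164414
t = r_s·√(n−2)/√(1−r_s²) = -0.54 · 6.164414 / 0.841665 = -3.955

-3.955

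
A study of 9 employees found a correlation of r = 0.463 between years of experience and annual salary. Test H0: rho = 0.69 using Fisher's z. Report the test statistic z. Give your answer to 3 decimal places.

-0.850

Fisher z: atanh(0.463) = 0.501123, atanh(0.69) = 0.847956
z = (z_r − z_0)·√(n−3) = (0.501123 − 0.847956)·√6 = -0.346833 · 2.449490 = -0.850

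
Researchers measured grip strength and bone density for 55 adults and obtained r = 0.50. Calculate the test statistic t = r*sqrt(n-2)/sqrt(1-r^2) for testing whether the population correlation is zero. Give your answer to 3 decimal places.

4.203

1 − r² = 1 − 0.2500 = 0.7500;  √(1−r²) = 0.866025
√(n−2) = √53 = 7.280110
t = r·√(n−2)/√(1−r²) = 0.50 · 7.280110 / 0.866025 = 4.203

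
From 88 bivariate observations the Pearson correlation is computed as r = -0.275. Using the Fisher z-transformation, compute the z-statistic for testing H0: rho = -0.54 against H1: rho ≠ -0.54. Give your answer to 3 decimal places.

z_r = atanh(-0.275) = -0.282265,  z_0 = atanh(-0.54) = -0.604156
SE = 1/√(n−3) = 1/√85 = 0.108465
z = (z_r − z_0)/SE = (-0.282265 − (-0.604156)) / 0.108465 = 0.321891 / 0.108465 = 2.968

2.968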